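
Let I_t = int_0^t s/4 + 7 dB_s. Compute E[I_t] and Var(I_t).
E[I_t] = 0; Var(I_t) = t*(t^2 + 84*t + 2352)/48

The Itô integral of a deterministic integrand f(s) has mean 0 because each increment f(s) * (B_{s+ds} - B_s) has mean 0. By the Itô isometry:
  Var( int_0^t f(s) dB_s ) = E[ (int_0^t f(s) dB_s)^2 ] = int_0^t f(s)^2 ds.
Here f(s) = s/4 + 7, so f(s)^2 = (s + 28)^2/16. Integrate:
  int_0^t ((s + 28)^2/16) ds = t*(t^2 + 84*t + 2352)/48.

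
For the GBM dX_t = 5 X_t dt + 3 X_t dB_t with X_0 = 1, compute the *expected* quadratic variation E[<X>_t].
E[<X>_t] = 9*exp(19*t)/19 - 9/19

<X>_t = int_0^t (3 * X_s)^2 ds. Taking expectation inside the integral: E[<X>_t] = 3^2 * int_0^t E[X_s^2] ds. For GBM, E[X_s^2] = x_0^2 * exp((2 mu + sigma^2) s). Integrating:
  E[<X>_t] = 3^2 * 1^2 * (exp((2*5 + 3^2) t) - 1) / (2*5 + 3^2)
           = 3^2 * 1^2 * (exp(19 t) - 1) / 19 = 9*exp(19*t)/19 - 9/19.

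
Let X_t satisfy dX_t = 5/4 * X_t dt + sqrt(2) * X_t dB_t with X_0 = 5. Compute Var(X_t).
Var(X_t) = 25*(exp(2*t) - 1)*exp(5*t/2)

For GBM dX = mu X dt + sigma X dB with X_0 = x_0, apply Itô to Y = log X: dY = (mu - sigma^2/2) dt + sigma dB, so Y_t = log(x_0) + (mu - sigma^2/2) t + sigma B_t and hence X_t = x_0 * exp((mu - sigma^2/2) t + sigma B_t).
With mu = 5/4, sigma = sqrt(2), x_0 = 5, this gives:
  X_t = 5 * exp((1/4) * t + (sqrt(2)) * B_t).
Since sigma*B_t ~ Normal(0, sigma^2 t), E[exp(sigma*B_t)] = exp(sigma^2 t / 2); so E[X_t] = x_0 * exp((mu - sigma^2/2) t) * exp(sigma^2 t / 2) = x_0 * exp(mu t) = 5*exp(5*t/4).
Var(X_t) = E[X_t^2] - (E[X_t])^2 = x_0^2 * exp(2 mu t) * (exp(sigma^2 t) - 1) = 25*(exp(2*t) - 1)*exp(5*t/2).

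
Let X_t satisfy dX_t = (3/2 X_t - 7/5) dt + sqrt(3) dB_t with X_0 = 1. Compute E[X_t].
E[X_t] = exp(3*t/2)/15 + 14/15

Taking expectations and using E[dB_t] = 0, the mean m(t) = E[X_t] satisfies the ODE m'(t) = a m(t) + b with m(0) = x_0. With a = 3/2, b = -7/5, x_0 = 1, the solution is
  m(t) = x_0 * exp(a t) + (b/a) * (exp(a t) - 1)
       = 1 * exp((3/2) t) + ((-7/5)/(3/2)) * (exp((3/2) t) - 1)
       = exp(3*t/2)/15 + 14/15.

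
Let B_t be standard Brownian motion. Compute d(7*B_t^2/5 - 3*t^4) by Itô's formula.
d(7*B_t^2/5 - 3*t^4) = (7/5 - 12*t^3) dt + (14*B_t/5) dB_t

Itô's formula for f(t, x): d f(t, B_t) = (f_t + (1/2) f_xx) dt + f_x dB_t. Compute partials of f(t, x) = -3*t^4 + 7*x^2/5:
  f_t(t,x)  = -12*t^3
  f_x(t,x)  = 14*x/5
  f_xx(t,x) = 14/5
Assemble drift = f_t + (1/2) f_xx = 7/5 - 12*t^3 and diffusion = f_x = 14*x/5. Substituting x = B_t:
  d(7*B_t^2/5 - 3*t^4) = (7/5 - 12*t^3) dt + (14*B_t/5) dB_t.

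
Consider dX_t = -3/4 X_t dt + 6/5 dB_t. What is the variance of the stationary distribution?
lim Var(X_t) = 24/25

The OU SDE dX = -theta X dt + sigma dB admits the integrating factor exp(theta t): d(exp(theta t) X_t) = sigma exp(theta t) dB_t. Integrating from 0 to t gives X_t = x_0 * exp(-theta t) + sigma * int_0^t exp(-theta (t-s)) dB_s for any initial x_0. The Itô integral has variance (by the Itô isometry) sigma^2 * int_0^t exp(-2 theta (t - s)) ds = sigma^2 * (1 - exp(-2 theta t)) / (2 theta), independent of x_0.
With theta = 3/4, sigma = 6/5:
  Var(X_t) = (6/5)^2 * (1 - exp(-2*3/4 t)) / (2 * 3/4) = 24/25 - 24*exp(-3*t/2)/25.
As t -> infinity, exp(-2*3/4 t) -> 0, so the stationary variance is sigma^2 / (2 theta) = 24/25.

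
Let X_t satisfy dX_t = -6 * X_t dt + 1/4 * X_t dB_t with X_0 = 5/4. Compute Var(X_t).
Var(X_t) = (25*exp(t/16) - 25)*exp(-12*t)/16

For GBM dX = mu X dt + sigma X dB with X_0 = x_0, apply Itô to Y = log X: dY = (mu - sigma^2/2) dt + sigma dB, so Y_t = log(x_0) + (mu - sigma^2/2) t + sigma B_t and hence X_t = x_0 * exp((mu - sigma^2/2) t + sigma B_t).
With mu = -6, sigma = 1/4, x_0 = 5/4, this gives:
  X_t = 5/4 * exp((-193/32) * t + (1/4) * B_t).
Since sigma*B_t ~ Normal(0, sigma^2 t), E[exp(sigma*B_t)] = exp(sigma^2 t / 2); so E[X_t] = x_0 * exp((mu - sigma^2/2) t) * exp(sigma^2 t / 2) = x_0 * exp(mu t) = 5*exp(-6*t)/4.
Var(X_t) = E[X_t^2] - (E[X_t])^2 = x_0^2 * exp(2 mu t) * (exp(sigma^2 t) - 1) = (25*exp(t/16) - 25)*exp(-12*t)/16.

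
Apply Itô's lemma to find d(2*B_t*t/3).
d(2*B_t*t/3) = (2*B_t/3) dt + (2*t/3) dB_t

Itô's formula for f(t, x): d f(t, B_t) = (f_t + (1/2) f_xx) dt + f_x dB_t. Compute partials of f(t, x) = 2*t*x/3:
  f_t(t,x)  = 2*x/3
  f_x(t,x)  = 2*t/3
  f_xx(t,x) = 0
Assemble drift = f_t + (1/2) f_xx = 2*x/3 and diffusion = f_x = 2*t/3. Substituting x = B_t:
  d(2*B_t*t/3) = (2*B_t/3) dt + (2*t/3) dB_t.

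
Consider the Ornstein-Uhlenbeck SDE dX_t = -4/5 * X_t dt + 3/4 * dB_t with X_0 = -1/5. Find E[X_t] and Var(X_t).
E[X_t] = -exp(-4*t/5)/5; Var(X_t) = 45/128 - 45*exp(-8*t/5)/128

The OU SDE dX = -theta X dt + sigma dB admits the integrating factor exp(theta t): d(exp(theta t) X_t) = sigma exp(theta t) dB_t. Integrating from 0 to t:
  X_t = x_0 * exp(-theta t) + sigma * int_0^t exp(-theta (t-s)) dB_s.
The Itô integral has mean 0 and (by the Itô isometry) variance sigma^2 * int_0^t exp(-2 theta (t - s)) ds = sigma^2 * (1 - exp(-2 theta t)) / (2 theta).
With theta = 4/5, sigma = 3/4, x_0 = -1/5:
  E[X_t] = -1/5 * exp(-4/5 t) = -exp(-4*t/5)/5
  Var(X_t) = (3/4)^2 * (1 - exp(-2*4/5 t)) / (2 * 4/5) = 45/128 - 45*exp(-8*t/5)/128.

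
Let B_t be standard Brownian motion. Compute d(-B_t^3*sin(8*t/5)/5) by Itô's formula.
d(-B_t^3*sin(8*t/5)/5) = (B_t*(-8*B_t^2*cos(8*t/5) - 15*sin(8*t/5))/25) dt + (-3*B_t^2*sin(8*t/5)/5) dB_t

Itô's formula for f(t, x): d f(t, B_t) = (f_t + (1/2) f_xx) dt + f_x dB_t. Compute partials of f(t, x) = -x^3*sin(8*t/5)/5:
  f_t(t,x)  = -8*x^3*cos(8*t/5)/25
  f_x(t,x)  = -3*x^2*sin(8*t/5)/5
  f_xx(t,x) = -6*x*sin(8*t/5)/5
Assemble drift = f_t + (1/2) f_xx = x*(-8*x^2*cos(8*t/5) - 15*sin(8*t/5))/25 and diffusion = f_x = -3*x^2*sin(8*t/5)/5. Substituting x = B_t:
  d(-B_t^3*sin(8*t/5)/5) = (B_t*(-8*B_t^2*cos(8*t/5) - 15*sin(8*t/5))/25) dt + (-3*B_t^2*sin(8*t/5)/5) dB_t.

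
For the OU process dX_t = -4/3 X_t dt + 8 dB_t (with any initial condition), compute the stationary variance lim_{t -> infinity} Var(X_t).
lim Var(X_t) = 24

The OU SDE dX = -theta X dt + sigma dB admits the integrating factor exp(theta t): d(exp(theta t) X_t) = sigma exp(theta t) dB_t. Integrating from 0 to t gives X_t = x_0 * exp(-theta t) + sigma * int_0^t exp(-theta (t-s)) dB_s for any initial x_0. The Itô integral has variance (by the Itô isometry) sigma^2 * int_0^t exp(-2 theta (t - s)) ds = sigma^2 * (1 - exp(-2 theta t)) / (2 theta), independent of x_0.
With theta = 4/3, sigma = 8:
  Var(X_t) = (8)^2 * (1 - exp(-2*4/3 t)) / (2 * 4/3) = 24 - 24*exp(-8*t/3).
As t -> infinity, exp(-2*4/3 t) -> 0, so the stationary variance is sigma^2 / (2 theta) = 24.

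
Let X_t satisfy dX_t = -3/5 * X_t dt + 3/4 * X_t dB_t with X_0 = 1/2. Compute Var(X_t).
Var(X_t) = (exp(9*t/16) - 1)*exp(-6*t/5)/4

For GBM dX = mu X dt + sigma X dB with X_0 = x_0, apply Itô to Y = log X: dY = (mu - sigma^2/2) dt + sigma dB, so Y_t = log(x_0) + (mu - sigma^2/2) t + sigma B_t and hence X_t = x_0 * exp((mu - sigma^2/2) t + sigma B_t).
With mu = -3/5, sigma = 3/4, x_0 = 1/2, this gives:
  X_t = 1/2 * exp((-141/160) * t + (3/4) * B_t).
Since sigma*B_t ~ Normal(0, sigma^2 t), E[exp(sigma*B_t)] = exp(sigma^2 t / 2); so E[X_t] = x_0 * exp((mu - sigma^2/2) t) * exp(sigma^2 t / 2) = x_0 * exp(mu t) = exp(-3*t/5)/2.
Var(X_t) = E[X_t^2] - (E[X_t])^2 = x_0^2 * exp(2 mu t) * (exp(sigma^2 t) - 1) = (exp(9*t/16) - 1)*exp(-6*t/5)/4.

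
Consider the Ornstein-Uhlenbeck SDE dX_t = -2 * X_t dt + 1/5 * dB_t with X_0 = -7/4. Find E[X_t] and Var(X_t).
E[X_t] = -7*exp(-2*t)/4; Var(X_t) = 1/100 - exp(-4*t)/100

The OU SDE dX = -theta X dt + sigma dB admits the integrating factor exp(theta t): d(exp(theta t) X_t) = sigma exp(theta t) dB_t. Integrating from 0 to t:
  X_t = x_0 * exp(-theta t) + sigma * int_0^t exp(-theta (t-s)) dB_s.
The Itô integral has mean 0 and (by the Itô isometry) variance sigma^2 * int_0^t exp(-2 theta (t - s)) ds = sigma^2 * (1 - exp(-2 theta t)) / (2 theta).
With theta = 2, sigma = 1/5, x_0 = -7/4:
  E[X_t] = -7/4 * exp(-2 t) = -7*exp(-2*t)/4
  Var(X_t) = (1/5)^2 * (1 - exp(-2*2 t)) / (2 * 2) = 1/100 - exp(-4*t)/100.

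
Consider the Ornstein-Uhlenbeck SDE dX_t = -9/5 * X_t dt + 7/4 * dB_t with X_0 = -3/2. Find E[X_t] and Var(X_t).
E[X_t] = -3*exp(-9*t/5)/2; Var(X_t) = 245/288 - 245*exp(-18*t/5)/288

The OU SDE dX = -theta X dt + sigma dB admits the integrating factor exp(theta t): d(exp(theta t) X_t) = sigma exp(theta t) dB_t. Integrating from 0 to t:
  X_t = x_0 * exp(-theta t) + sigma * int_0^t exp(-theta (t-s)) dB_s.
The Itô integral has mean 0 and (by the Itô isometry) variance sigma^2 * int_0^t exp(-2 theta (t - s)) ds = sigma^2 * (1 - exp(-2 theta t)) / (2 theta).
With theta = 9/5, sigma = 7/4, x_0 = -3/2:
  E[X_t] = -3/2 * exp(-9/5 t) = -3*exp(-9*t/5)/2
  Var(X_t) = (7/4)^2 * (1 - exp(-2*9/5 t)) / (2 * 9/5) = 245/288 - 245*exp(-18*t/5)/288.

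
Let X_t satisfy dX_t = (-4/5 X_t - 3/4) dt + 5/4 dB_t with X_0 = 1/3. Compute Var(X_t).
Var(X_t) = 125/128 - 125*exp(-8*t/5)/128

The variance V(t) = Var(X_t) satisfies V'(t) = 2 a V(t) + c^2 with V(0) = 0 (drift coefficient is linear in X, diffusion is constant). With a = -4/5, c = 5/4, the solution is
  V(t) = (c^2 / (2 a)) * (exp(2 a t) - 1)
       = ((5/4)^2 / (2*(-4/5))) * (exp((-8/5) t) - 1)
       = 125/128 - 125*exp(-8*t/5)/128.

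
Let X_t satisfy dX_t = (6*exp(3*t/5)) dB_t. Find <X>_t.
<X>_t = 30*exp(6*t/5) - 30

For an Itô process dX_t = a(t) dt + b(t) dB_t, the quadratic variation is <X>_t = int_0^t b(s)^2 ds (the drift term does not contribute). Here b(s) = 6*exp(3*s/5), so
  b(s)^2 = 36*exp(6*s/5).
Integrating from 0 to t:
  <X>_t = int_0^t (36*exp(6*s/5)) ds = 30*exp(6*t/5) - 30.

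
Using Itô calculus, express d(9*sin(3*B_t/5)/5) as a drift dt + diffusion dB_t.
d(9*sin(3*B_t/5)/5) = (-81*sin(3*B_t/5)/250) dt + (27*cos(3*B_t/5)/25) dB_t

Itô's formula for f(B_t) gives d f(B_t) = f'(B_t) dB_t + (1/2) f''(B_t) dt. Compute derivatives of f(x) = 9*sin(3*x/5)/5:
  f'(x)  = 27*cos(3*x/5)/25
  f''(x) = -81*sin(3*x/5)/125
Substitute x = B_t and multiply the f'' term by 1/2:
  drift     = (1/2) * (-81*sin(3*x/5)/125) evaluated at B_t = -81*sin(3*B_t/5)/250
  diffusion = (27*cos(3*x/5)/25) evaluated at B_t = 27*cos(3*B_t/5)/25
Therefore d(9*sin(3*B_t/5)/5) = (-81*sin(3*B_t/5)/250) dt + (27*cos(3*B_t/5)/25) dB_t.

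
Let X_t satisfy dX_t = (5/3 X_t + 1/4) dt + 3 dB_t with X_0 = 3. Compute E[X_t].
E[X_t] = 63*exp(5*t/3)/20 - 3/20

Taking expectations and using E[dB_t] = 0, the mean m(t) = E[X_t] satisfies the ODE m'(t) = a m(t) + b with m(0) = x_0. With a = 5/3, b = 1/4, x_0 = 3, the solution is
  m(t) = x_0 * exp(a t) + (b/a) * (exp(a t) - 1)
       = 3 * exp((5/3) t) + ((1/4)/(5/3)) * (exp((5/3) t) - 1)
       = 63*exp(5*t/3)/20 - 3/20.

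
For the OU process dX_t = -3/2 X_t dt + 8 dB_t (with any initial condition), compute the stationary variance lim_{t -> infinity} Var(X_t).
lim Var(X_t) = 64/3

The OU SDE dX = -theta X dt + sigma dB admits the integrating factor exp(theta t): d(exp(theta t) X_t) = sigma exp(theta t) dB_t. Integrating from 0 to t gives X_t = x_0 * exp(-theta t) + sigma * int_0^t exp(-theta (t-s)) dB_s for any initial x_0. The Itô integral has variance (by the Itô isometry) sigma^2 * int_0^t exp(-2 theta (t - s)) ds = sigma^2 * (1 - exp(-2 theta t)) / (2 theta), independent of x_0.
With theta = 3/2, sigma = 8:
  Var(X_t) = (8)^2 * (1 - exp(-2*3/2 t)) / (2 * 3/2) = 64/3 - 64*exp(-3*t)/3.
As t -> infinity, exp(-2*3/2 t) -> 0, so the stationary variance is sigma^2 / (2 theta) = 64/3.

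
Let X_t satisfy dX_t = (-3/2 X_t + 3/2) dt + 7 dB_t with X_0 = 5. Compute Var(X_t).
Var(X_t) = 49/3 - 49*exp(-3*t)/3

The variance V(t) = Var(X_t) satisfies V'(t) = 2 a V(t) + c^2 with V(0) = 0 (drift coefficient is linear in X, diffusion is constant). With a = -3/2, c = 7, the solution is
  V(t) = (c^2 / (2 a)) * (exp(2 a t) - 1)
       = (7^2 / (2*(-3/2))) * (exp((-3) t) - 1)
       = 49/3 - 49*exp(-3*t)/3.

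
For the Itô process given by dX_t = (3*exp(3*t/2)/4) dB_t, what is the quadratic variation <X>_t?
<X>_t = 3*exp(3*t)/16 - 3/16

For an Itô process dX_t = a(t) dt + b(t) dB_t, the quadratic variation is <X>_t = int_0^t b(s)^2 ds (the drift term does not contribute). Here b(s) = 3*exp(3*s/2)/4, so
  b(s)^2 = 9*exp(3*s)/16.
Integrating from 0 to t:
  <X>_t = int_0^t (9*exp(3*s)/16) ds = 3*exp(3*t)/16 - 3/16.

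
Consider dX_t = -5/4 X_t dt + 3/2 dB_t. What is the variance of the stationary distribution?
lim Var(X_t) = 9/10

The OU SDE dX = -theta X dt + sigma dB admits the integrating factor exp(theta t): d(exp(theta t) X_t) = sigma exp(theta t) dB_t. Integrating from 0 to t gives X_t = x_0 * exp(-theta t) + sigma * int_0^t exp(-theta (t-s)) dB_s for any initial x_0. The Itô integral has variance (by the Itô isometry) sigma^2 * int_0^t exp(-2 theta (t - s)) ds = sigma^2 * (1 - exp(-2 theta t)) / (2 theta), independent of x_0.
With theta = 5/4, sigma = 3/2:
  Var(X_t) = (3/2)^2 * (1 - exp(-2*5/4 t)) / (2 * 5/4) = 9/10 - 9*exp(-5*t/2)/10.
As t -> infinity, exp(-2*5/4 t) -> 0, so the stationary variance is sigma^2 / (2 theta) = 9/10.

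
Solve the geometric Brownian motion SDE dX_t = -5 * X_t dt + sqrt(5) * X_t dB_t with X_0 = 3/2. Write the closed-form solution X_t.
X_t = 3/2 * exp((-15/2) * t + (sqrt(5)) * B_t)

For GBM dX = mu X dt + sigma X dB with X_0 = x_0, apply Itô to Y = log X: dY = (mu - sigma^2/2) dt + sigma dB, so Y_t = log(x_0) + (mu - sigma^2/2) t + sigma B_t and hence X_t = x_0 * exp((mu - sigma^2/2) t + sigma B_t).
With mu = -5, sigma = sqrt(5), x_0 = 3/2, this gives:
  X_t = 3/2 * exp((-15/2) * t + (sqrt(5)) * B_t).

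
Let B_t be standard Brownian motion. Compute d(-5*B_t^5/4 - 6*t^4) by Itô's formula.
d(-5*B_t^5/4 - 6*t^4) = (-25*B_t^3/2 - 24*t^3) dt + (-25*B_t^4/4) dB_t

Itô's formula for f(t, x): d f(t, B_t) = (f_t + (1/2) f_xx) dt + f_x dB_t. Compute partials of f(t, x) = -6*t^4 - 5*x^5/4:
  f_t(t,x)  = -24*t^3
  f_x(t,x)  = -25*x^4/4
  f_xx(t,x) = -25*x^3
Assemble drift = f_t + (1/2) f_xx = -24*t^3 - 25*x^3/2 and diffusion = f_x = -25*x^4/4. Substituting x = B_t:
  d(-5*B_t^5/4 - 6*t^4) = (-25*B_t^3/2 - 24*t^3) dt + (-25*B_t^4/4) dB_t.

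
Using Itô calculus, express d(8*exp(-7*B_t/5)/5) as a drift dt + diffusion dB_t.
d(8*exp(-7*B_t/5)/5) = (196*exp(-7*B_t/5)/125) dt + (-56*exp(-7*B_t/5)/25) dB_t

Itô's formula for f(B_t) gives d f(B_t) = f'(B_t) dB_t + (1/2) f''(B_t) dt. Compute derivatives of f(x) = 8*exp(-7*x/5)/5:
  f'(x)  = -56*exp(-7*x/5)/25
  f''(x) = 392*exp(-7*x/5)/125
Substitute x = B_t and multiply the f'' term by 1/2:
  drift     = (1/2) * (392*exp(-7*x/5)/125) evaluated at B_t = 196*exp(-7*B_t/5)/125
  diffusion = (-56*exp(-7*x/5)/25) evaluated at B_t = -56*exp(-7*B_t/5)/25
Therefore d(8*exp(-7*B_t/5)/5) = (196*exp(-7*B_t/5)/125) dt + (-56*exp(-7*B_t/5)/25) dB_t.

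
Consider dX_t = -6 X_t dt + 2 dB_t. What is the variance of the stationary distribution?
lim Var(X_t) = 1/3

The OU SDE dX = -theta X dt + sigma dB admits the integrating factor exp(theta t): d(exp(theta t) X_t) = sigma exp(theta t) dB_t. Integrating from 0 to t gives X_t = x_0 * exp(-theta t) + sigma * int_0^t exp(-theta (t-s)) dB_s for any initial x_0. The Itô integral has variance (by the Itô isometry) sigma^2 * int_0^t exp(-2 theta (t - s)) ds = sigma^2 * (1 - exp(-2 theta t)) / (2 theta), independent of x_0.
With theta = 6, sigma = 2:
  Var(X_t) = (2)^2 * (1 - exp(-2*6 t)) / (2 * 6) = 1/3 - exp(-12*t)/3.
As t -> infinity, exp(-2*6 t) -> 0, so the stationary variance is sigma^2 / (2 theta) = 1/3.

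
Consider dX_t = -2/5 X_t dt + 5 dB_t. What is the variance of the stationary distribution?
lim Var(X_t) = 125/4

The OU SDE dX = -theta X dt + sigma dB admits the integrating factor exp(theta t): d(exp(theta t) X_t) = sigma exp(theta t) dB_t. Integrating from 0 to t gives X_t = x_0 * exp(-theta t) + sigma * int_0^t exp(-theta (t-s)) dB_s for any initial x_0. The Itô integral has variance (by the Itô isometry) sigma^2 * int_0^t exp(-2 theta (t - s)) ds = sigma^2 * (1 - exp(-2 theta t)) / (2 theta), independent of x_0.
With theta = 2/5, sigma = 5:
  Var(X_t) = (5)^2 * (1 - exp(-2*2/5 t)) / (2 * 2/5) = 125/4 - 125*exp(-4*t/5)/4.
As t -> infinity, exp(-2*2/5 t) -> 0, so the stationary variance is sigma^2 / (2 theta) = 125/4.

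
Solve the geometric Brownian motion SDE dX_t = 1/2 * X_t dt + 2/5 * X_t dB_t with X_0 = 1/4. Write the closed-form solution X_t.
X_t = 1/4 * exp((21/50) * t + (2/5) * B_t)

For GBM dX = mu X dt + sigma X dB with X_0 = x_0, apply Itô to Y = log X: dY = (mu - sigma^2/2) dt + sigma dB, so Y_t = log(x_0) + (mu - sigma^2/2) t + sigma B_t and hence X_t = x_0 * exp((mu - sigma^2/2) t + sigma B_t).
With mu = 1/2, sigma = 2/5, x_0 = 1/4, this gives:
  X_t = 1/4 * exp((21/50) * t + (2/5) * B_t).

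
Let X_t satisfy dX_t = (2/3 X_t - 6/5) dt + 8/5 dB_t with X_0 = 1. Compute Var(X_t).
Var(X_t) = 48*exp(4*t/3)/25 - 48/25

The variance V(t) = Var(X_t) satisfies V'(t) = 2 a V(t) + c^2 with V(0) = 0 (drift coefficient is linear in X, diffusion is constant). With a = 2/3, c = 8/5, the solution is
  V(t) = (c^2 / (2 a)) * (exp(2 a t) - 1)
       = ((8/5)^2 / (2*(2/3))) * (exp((4/3) t) - 1)
       = 48*exp(4*t/3)/25 - 48/25.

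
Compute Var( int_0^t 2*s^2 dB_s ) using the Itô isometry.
Var = 4*t^5/5

The Itô integral of a deterministic integrand f(s) has mean 0 because each increment f(s) * (B_{s+ds} - B_s) has mean 0. By the Itô isometry:
  Var( int_0^t f(s) dB_s ) = E[ (int_0^t f(s) dB_s)^2 ] = int_0^t f(s)^2 ds.
Here f(s) = 2*s^2, so f(s)^2 = 4*s^4. Integrate:
  int_0^t (4*s^4) ds = 4*t^5/5.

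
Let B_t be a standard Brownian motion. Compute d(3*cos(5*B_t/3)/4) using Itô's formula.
d(3*cos(5*B_t/3)/4) = (-25*cos(5*B_t/3)/24) dt + (-5*sin(5*B_t/3)/4) dB_t

Itô's formula for f(B_t) gives d f(B_t) = f'(B_t) dB_t + (1/2) f''(B_t) dt. Compute derivatives of f(x) = 3*cos(5*x/3)/4:
  f'(x)  = -5*sin(5*x/3)/4
  f''(x) = -25*cos(5*x/3)/12
Substitute x = B_t and multiply the f'' term by 1/2:
  drift     = (1/2) * (-25*cos(5*x/3)/12) evaluated at B_t = -25*cos(5*B_t/3)/24
  diffusion = (-5*sin(5*x/3)/4) evaluated at B_t = -5*sin(5*B_t/3)/4
Therefore d(3*cos(5*B_t/3)/4) = (-25*cos(5*B_t/3)/24) dt + (-5*sin(5*B_t/3)/4) dB_t.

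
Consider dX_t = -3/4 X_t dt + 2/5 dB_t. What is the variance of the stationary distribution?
lim Var(X_t) = 8/75

The OU SDE dX = -theta X dt + sigma dB admits the integrating factor exp(theta t): d(exp(theta t) X_t) = sigma exp(theta t) dB_t. Integrating from 0 to t gives X_t = x_0 * exp(-theta t) + sigma * int_0^t exp(-theta (t-s)) dB_s for any initial x_0. The Itô integral has variance (by the Itô isometry) sigma^2 * int_0^t exp(-2 theta (t - s)) ds = sigma^2 * (1 - exp(-2 theta t)) / (2 theta), independent of x_0.
With theta = 3/4, sigma = 2/5:
  Var(X_t) = (2/5)^2 * (1 - exp(-2*3/4 t)) / (2 * 3/4) = 8/75 - 8*exp(-3*t/2)/75.
As t -> infinity, exp(-2*3/4 t) -> 0, so the stationary variance is sigma^2 / (2 theta) = 8/75.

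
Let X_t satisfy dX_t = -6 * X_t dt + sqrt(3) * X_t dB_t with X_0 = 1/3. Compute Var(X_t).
Var(X_t) = (exp(3*t) - 1)*exp(-12*t)/9

For GBM dX = mu X dt + sigma X dB with X_0 = x_0, apply Itô to Y = log X: dY = (mu - sigma^2/2) dt + sigma dB, so Y_t = log(x_0) + (mu - sigma^2/2) t + sigma B_t and hence X_t = x_0 * exp((mu - sigma^2/2) t + sigma B_t).
With mu = -6, sigma = sqrt(3), x_0 = 1/3, this gives:
  X_t = 1/3 * exp((-15/2) * t + (sqrt(3)) * B_t).
Since sigma*B_t ~ Normal(0, sigma^2 t), E[exp(sigma*B_t)] = exp(sigma^2 t / 2); so E[X_t] = x_0 * exp((mu - sigma^2/2) t) * exp(sigma^2 t / 2) = x_0 * exp(mu t) = exp(-6*t)/3.
Var(X_t) = E[X_t^2] - (E[X_t])^2 = x_0^2 * exp(2 mu t) * (exp(sigma^2 t) - 1) = (exp(3*t) - 1)*exp(-12*t)/9.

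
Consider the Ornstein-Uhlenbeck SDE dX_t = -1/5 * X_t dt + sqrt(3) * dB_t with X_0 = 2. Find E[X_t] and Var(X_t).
E[X_t] = 2*exp(-t/5); Var(X_t) = 15/2 - 15*exp(-2*t/5)/2

The OU SDE dX = -theta X dt + sigma dB admits the integrating factor exp(theta t): d(exp(theta t) X_t) = sigma exp(theta t) dB_t. Integrating from 0 to t:
  X_t = x_0 * exp(-theta t) + sigma * int_0^t exp(-theta (t-s)) dB_s.
The Itô integral has mean 0 and (by the Itô isometry) variance sigma^2 * int_0^t exp(-2 theta (t - s)) ds = sigma^2 * (1 - exp(-2 theta t)) / (2 theta).
With theta = 1/5, sigma = sqrt(3), x_0 = 2:
  E[X_t] = 2 * exp(-1/5 t) = 2*exp(-t/5)
  Var(X_t) = (sqrt(3))^2 * (1 - exp(-2*1/5 t)) / (2 * 1/5) = 15/2 - 15*exp(-2*t/5)/2.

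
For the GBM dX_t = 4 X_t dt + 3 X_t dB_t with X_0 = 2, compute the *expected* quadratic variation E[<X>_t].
E[<X>_t] = 36*exp(17*t)/17 - 36/17

<X>_t = int_0^t (3 * X_s)^2 ds. Taking expectation inside the integral: E[<X>_t] = 3^2 * int_0^t E[X_s^2] ds. For GBM, E[X_s^2] = x_0^2 * exp((2 mu + sigma^2) s). Integrating:
  E[<X>_t] = 3^2 * 2^2 * (exp((2*4 + 3^2) t) - 1) / (2*4 + 3^2)
           = 3^2 * 2^2 * (exp(17 t) - 1) / 17 = 36*exp(17*t)/17 - 36/17.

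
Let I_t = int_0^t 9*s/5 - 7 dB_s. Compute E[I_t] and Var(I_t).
E[I_t] = 0; Var(I_t) = t*(27*t^2 - 315*t + 1225)/25

The Itô integral of a deterministic integrand f(s) has mean 0 because each increment f(s) * (B_{s+ds} - B_s) has mean 0. By the Itô isometry:
  Var( int_0^t f(s) dB_s ) = E[ (int_0^t f(s) dB_s)^2 ] = int_0^t f(s)^2 ds.
Here f(s) = 9*s/5 - 7, so f(s)^2 = (9*s - 35)^2/25. Integrate:
  int_0^t ((9*s - 35)^2/25) ds = t*(27*t^2 - 315*t + 1225)/25.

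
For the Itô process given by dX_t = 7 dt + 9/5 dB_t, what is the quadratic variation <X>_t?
<X>_t = 81*t/25

For an Itô process dX_t = a(t) dt + b(t) dB_t, the quadratic variation is <X>_t = int_0^t b(s)^2 ds (the drift term does not contribute). Here b(s) = 9/5, so
  b(s)^2 = 81/25.
Integrating from 0 to t:
  <X>_t = int_0^t (81/25) ds = 81*t/25.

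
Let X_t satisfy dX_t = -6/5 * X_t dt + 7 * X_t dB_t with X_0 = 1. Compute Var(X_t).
Var(X_t) = (exp(49*t) - 1)*exp(-12*t/5)

For GBM dX = mu X dt + sigma X dB with X_0 = x_0, apply Itô to Y = log X: dY = (mu - sigma^2/2) dt + sigma dB, so Y_t = log(x_0) + (mu - sigma^2/2) t + sigma B_t and hence X_t = x_0 * exp((mu - sigma^2/2) t + sigma B_t).
With mu = -6/5, sigma = 7, x_0 = 1, this gives:
  X_t = 1 * exp((-257/10) * t + (7) * B_t).
Since sigma*B_t ~ Normal(0, sigma^2 t), E[exp(sigma*B_t)] = exp(sigma^2 t / 2); so E[X_t] = x_0 * exp((mu - sigma^2/2) t) * exp(sigma^2 t / 2) = x_0 * exp(mu t) = exp(-6*t/5).
Var(X_t) = E[X_t^2] - (E[X_t])^2 = x_0^2 * exp(2 mu t) * (exp(sigma^2 t) - 1) = (exp(49*t) - 1)*exp(-12*t/5).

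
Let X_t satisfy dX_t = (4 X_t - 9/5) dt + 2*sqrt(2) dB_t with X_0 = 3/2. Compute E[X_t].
E[X_t] = 21*exp(4*t)/20 + 9/20

Taking expectations and using E[dB_t] = 0, the mean m(t) = E[X_t] satisfies the ODE m'(t) = a m(t) + b with m(0) = x_0. With a = 4, b = -9/5, x_0 = 3/2, the solution is
  m(t) = x_0 * exp(a t) + (b/a) * (exp(a t) - 1)
       = (3/2) * exp(4 t) + ((-9/5)/4) * (exp(4 t) - 1)
       = 21*exp(4*t)/20 + 9/20.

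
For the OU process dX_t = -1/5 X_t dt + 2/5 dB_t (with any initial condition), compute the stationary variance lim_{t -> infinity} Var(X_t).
lim Var(X_t) = 2/5

The OU SDE dX = -theta X dt + sigma dB admits the integrating factor exp(theta t): d(exp(theta t) X_t) = sigma exp(theta t) dB_t. Integrating from 0 to t gives X_t = x_0 * exp(-theta t) + sigma * int_0^t exp(-theta (t-s)) dB_s for any initial x_0. The Itô integral has variance (by the Itô isometry) sigma^2 * int_0^t exp(-2 theta (t - s)) ds = sigma^2 * (1 - exp(-2 theta t)) / (2 theta), independent of x_0.
With theta = 1/5, sigma = 2/5:
  Var(X_t) = (2/5)^2 * (1 - exp(-2*1/5 t)) / (2 * 1/5) = 2/5 - 2*exp(-2*t/5)/5.
As t -> infinity, exp(-2*1/5 t) -> 0, so the stationary variance is sigma^2 / (2 theta) = 2/5.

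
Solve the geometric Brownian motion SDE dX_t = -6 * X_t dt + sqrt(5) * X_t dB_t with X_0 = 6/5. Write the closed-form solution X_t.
X_t = 6/5 * exp((-17/2) * t + (sqrt(5)) * B_t)

For GBM dX = mu X dt + sigma X dB with X_0 = x_0, apply Itô to Y = log X: dY = (mu - sigma^2/2) dt + sigma dB, so Y_t = log(x_0) + (mu - sigma^2/2) t + sigma B_t and hence X_t = x_0 * exp((mu - sigma^2/2) t + sigma B_t).
With mu = -6, sigma = sqrt(5), x_0 = 6/5, this gives:
  X_t = 6/5 * exp((-17/2) * t + (sqrt(5)) * B_t).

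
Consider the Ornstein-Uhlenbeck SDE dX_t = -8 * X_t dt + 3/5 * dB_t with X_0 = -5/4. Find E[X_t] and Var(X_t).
E[X_t] = -5*exp(-8*t)/4; Var(X_t) = 9/400 - 9*exp(-16*t)/400

The OU SDE dX = -theta X dt + sigma dB admits the integrating factor exp(theta t): d(exp(theta t) X_t) = sigma exp(theta t) dB_t. Integrating from 0 to t:
  X_t = x_0 * exp(-theta t) + sigma * int_0^t exp(-theta (t-s)) dB_s.
The Itô integral has mean 0 and (by the Itô isometry) variance sigma^2 * int_0^t exp(-2 theta (t - s)) ds = sigma^2 * (1 - exp(-2 theta t)) / (2 theta).
With theta = 8, sigma = 3/5, x_0 = -5/4:
  E[X_t] = -5/4 * exp(-8 t) = -5*exp(-8*t)/4
  Var(X_t) = (3/5)^2 * (1 - exp(-2*8 t)) / (2 * 8) = 9/400 - 9*exp(-16*t)/400.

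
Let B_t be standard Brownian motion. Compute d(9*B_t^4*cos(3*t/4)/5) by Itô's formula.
d(9*B_t^4*cos(3*t/4)/5) = (27*B_t^2*(-B_t^2*sin(3*t/4) + 8*cos(3*t/4))/20) dt + (36*B_t^3*cos(3*t/4)/5) dB_t

Itô's formula for f(t, x): d f(t, B_t) = (f_t + (1/2) f_xx) dt + f_x dB_t. Compute partials of f(t, x) = 9*x^4*cos(3*t/4)/5:
  f_t(t,x)  = -27*x^4*sin(3*t/4)/20
  f_x(t,x)  = 36*x^3*cos(3*t/4)/5
  f_xx(t,x) = 108*x^2*cos(3*t/4)/5
Assemble drift = f_t + (1/2) f_xx = 27*x^2*(-x^2*sin(3*t/4) + 8*cos(3*t/4))/20 and diffusion = f_x = 36*x^3*cos(3*t/4)/5. Substituting x = B_t:
  d(9*B_t^4*cos(3*t/4)/5) = (27*B_t^2*(-B_t^2*sin(3*t/4) + 8*cos(3*t/4))/20) dt + (36*B_t^3*cos(3*t/4)/5) dB_t.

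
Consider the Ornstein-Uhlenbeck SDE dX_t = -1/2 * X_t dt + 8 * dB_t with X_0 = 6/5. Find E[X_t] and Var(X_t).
E[X_t] = 6*exp(-t/2)/5; Var(X_t) = 64 - 64*exp(-t)

The OU SDE dX = -theta X dt + sigma dB admits the integrating factor exp(theta t): d(exp(theta t) X_t) = sigma exp(theta t) dB_t. Integrating from 0 to t:
  X_t = x_0 * exp(-theta t) + sigma * int_0^t exp(-theta (t-s)) dB_s.
The Itô integral has mean 0 and (by the Itô isometry) variance sigma^2 * int_0^t exp(-2 theta (t - s)) ds = sigma^2 * (1 - exp(-2 theta t)) / (2 theta).
With theta = 1/2, sigma = 8, x_0 = 6/5:
  E[X_t] = 6/5 * exp(-1/2 t) = 6*exp(-t/2)/5
  Var(X_t) = (8)^2 * (1 - exp(-2*1/2 t)) / (2 * 1/2) = 64 - 64*exp(-t).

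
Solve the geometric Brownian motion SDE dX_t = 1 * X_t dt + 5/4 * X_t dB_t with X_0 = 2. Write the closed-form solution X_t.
X_t = 2 * exp((7/32) * t + (5/4) * B_t)

For GBM dX = mu X dt + sigma X dB with X_0 = x_0, apply Itô to Y = log X: dY = (mu - sigma^2/2) dt + sigma dB, so Y_t = log(x_0) + (mu - sigma^2/2) t + sigma B_t and hence X_t = x_0 * exp((mu - sigma^2/2) t + sigma B_t).
With mu = 1, sigma = 5/4, x_0 = 2, this gives:
  X_t = 2 * exp((7/32) * t + (5/4) * B_t).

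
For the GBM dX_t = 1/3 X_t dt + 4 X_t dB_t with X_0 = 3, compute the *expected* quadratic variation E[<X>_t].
E[<X>_t] = 216*exp(50*t/3)/25 - 216/25

<X>_t = int_0^t (4 * X_s)^2 ds. Taking expectation inside the integral: E[<X>_t] = 4^2 * int_0^t E[X_s^2] ds. For GBM, E[X_s^2] = x_0^2 * exp((2 mu + sigma^2) s). Integrating:
  E[<X>_t] = 4^2 * 3^2 * (exp((2*(1/3) + 4^2) t) - 1) / (2*(1/3) + 4^2)
           = 4^2 * 3^2 * (exp((50/3) t) - 1) / (50/3) = 216*exp(50*t/3)/25 - 216/25.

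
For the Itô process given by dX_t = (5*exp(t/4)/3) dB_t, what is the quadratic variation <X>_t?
<X>_t = 50*exp(t/2)/9 - 50/9

For an Itô process dX_t = a(t) dt + b(t) dB_t, the quadratic variation is <X>_t = int_0^t b(s)^2 ds (the drift term does not contribute). Here b(s) = 5*exp(s/4)/3, so
  b(s)^2 = 25*exp(s/2)/9.
Integrating from 0 to t:
  <X>_t = int_0^t (25*exp(s/2)/9) ds = 50*exp(t/2)/9 - 50/9.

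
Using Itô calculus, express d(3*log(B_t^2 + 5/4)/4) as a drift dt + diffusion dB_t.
d(3*log(B_t^2 + 5/4)/4) = (3*(5 - 4*B_t^2)/(4*B_t^2 + 5)^2) dt + (6*B_t/(4*B_t^2 + 5)) dB_t

Itô's formula for f(B_t) gives d f(B_t) = f'(B_t) dB_t + (1/2) f''(B_t) dt. Compute derivatives of f(x) = 3*log(x^2 + 5/4)/4:
  f'(x)  = 6*x/(4*x^2 + 5)
  f''(x) = 6*(5 - 4*x^2)/(4*x^2 + 5)^2
Substitute x = B_t and multiply the f'' term by 1/2:
  drift     = (1/2) * (6*(5 - 4*x^2)/(4*x^2 + 5)^2) evaluated at B_t = 3*(5 - 4*B_t^2)/(4*B_t^2 + 5)^2
  diffusion = (6*x/(4*x^2 + 5)) evaluated at B_t = 6*B_t/(4*B_t^2 + 5)
Therefore d(3*log(B_t^2 + 5/4)/4) = (3*(5 - 4*B_t^2)/(4*B_t^2 + 5)^2) dt + (6*B_t/(4*B_t^2 + 5)) dB_t.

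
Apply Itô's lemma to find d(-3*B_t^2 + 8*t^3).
d(-3*B_t^2 + 8*t^3) = (24*t^2 - 3) dt + (-6*B_t) dB_t

Itô's formula for f(t, x): d f(t, B_t) = (f_t + (1/2) f_xx) dt + f_x dB_t. Compute partials of f(t, x) = 8*t^3 - 3*x^2:
  f_t(t,x)  = 24*t^2
  f_x(t,x)  = -6*x
  f_xx(t,x) = -6
Assemble drift = f_t + (1/2) f_xx = 24*t^2 - 3 and diffusion = f_x = -6*x. Substituting x = B_t:
  d(-3*B_t^2 + 8*t^3) = (24*t^2 - 3) dt + (-6*B_t) dB_t.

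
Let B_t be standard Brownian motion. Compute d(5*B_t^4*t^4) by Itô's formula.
d(5*B_t^4*t^4) = (B_t^2*t^3*(20*B_t^2 + 30*t)) dt + (20*B_t^3*t^4) dB_t

Itô's formula for f(t, x): d f(t, B_t) = (f_t + (1/2) f_xx) dt + f_x dB_t. Compute partials of f(t, x) = 5*t^4*x^4:
  f_t(t,x)  = 20*t^3*x^4
  f_x(t,x)  = 20*t^4*x^3
  f_xx(t,x) = 60*t^4*x^2
Assemble drift = f_t + (1/2) f_xx = t^3*x^2*(30*t + 20*x^2) and diffusion = f_x = 20*t^4*x^3. Substituting x = B_t:
  d(5*B_t^4*t^4) = (B_t^2*t^3*(20*B_t^2 + 30*t)) dt + (20*B_t^3*t^4) dB_t.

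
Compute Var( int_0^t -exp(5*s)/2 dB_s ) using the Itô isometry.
Var = exp(10*t)/40 - 1/40

The Itô integral of a deterministic integrand f(s) has mean 0 because each increment f(s) * (B_{s+ds} - B_s) has mean 0. By the Itô isometry:
  Var( int_0^t f(s) dB_s ) = E[ (int_0^t f(s) dB_s)^2 ] = int_0^t f(s)^2 ds.
Here f(s) = -exp(5*s)/2, so f(s)^2 = exp(10*s)/4. Integrate:
  int_0^t (exp(10*s)/4) ds = exp(10*t)/40 - 1/40.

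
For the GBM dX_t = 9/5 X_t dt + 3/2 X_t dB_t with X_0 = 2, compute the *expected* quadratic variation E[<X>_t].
E[<X>_t] = 20*exp(117*t/20)/13 - 20/13

<X>_t = int_0^t ((3/2) * X_s)^2 ds. Taking expectation inside the integral: E[<X>_t] = (3/2)^2 * int_0^t E[X_s^2] ds. For GBM, E[X_s^2] = x_0^2 * exp((2 mu + sigma^2) s). Integrating:
  E[<X>_t] = (3/2)^2 * 2^2 * (exp((2*(9/5) + (3/2)^2) t) - 1) / (2*(9/5) + (3/2)^2)
           = (3/2)^2 * 2^2 * (exp((117/20) t) - 1) / (117/20) = 20*exp(117*t/20)/13 - 20/13.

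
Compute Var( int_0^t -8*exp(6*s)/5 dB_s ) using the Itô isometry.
Var = 16*exp(12*t)/75 - 16/75

The Itô integral of a deterministic integrand f(s) has mean 0 because each increment f(s) * (B_{s+ds} - B_s) has mean 0. By the Itô isometry:
  Var( int_0^t f(s) dB_s ) = E[ (int_0^t f(s) dB_s)^2 ] = int_0^t f(s)^2 ds.
Here f(s) = -8*exp(6*s)/5, so f(s)^2 = 64*exp(12*s)/25. Integrate:
  int_0^t (64*exp(12*s)/25) ds = 16*exp(12*t)/75 - 16/75.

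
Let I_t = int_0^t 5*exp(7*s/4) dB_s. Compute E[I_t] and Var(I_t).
E[I_t] = 0; Var(I_t) = 50*exp(7*t/2)/7 - 50/7

The Itô integral of a deterministic integrand f(s) has mean 0 because each increment f(s) * (B_{s+ds} - B_s) has mean 0. By the Itô isometry:
  Var( int_0^t f(s) dB_s ) = E[ (int_0^t f(s) dB_s)^2 ] = int_0^t f(s)^2 ds.
Here f(s) = 5*exp(7*s/4), so f(s)^2 = 25*exp(7*s/2). Integrate:
  int_0^t (25*exp(7*s/2)) ds = 50*exp(7*t/2)/7 - 50/7.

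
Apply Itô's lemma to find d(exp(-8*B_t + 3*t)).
d(exp(-8*B_t + 3*t)) = (35*exp(-8*B_t + 3*t)) dt + (-8*exp(-8*B_t + 3*t)) dB_t

Itô's formula for f(t, x): d f(t, B_t) = (f_t + (1/2) f_xx) dt + f_x dB_t. Compute partials of f(t, x) = exp(3*t - 8*x):
  f_t(t,x)  = 3*exp(3*t - 8*x)
  f_x(t,x)  = -8*exp(3*t - 8*x)
  f_xx(t,x) = 64*exp(3*t - 8*x)
Assemble drift = f_t + (1/2) f_xx = 35*exp(3*t - 8*x) and diffusion = f_x = -8*exp(3*t - 8*x). Substituting x = B_t:
  d(exp(-8*B_t + 3*t)) = (35*exp(-8*B_t + 3*t)) dt + (-8*exp(-8*B_t + 3*t)) dB_t.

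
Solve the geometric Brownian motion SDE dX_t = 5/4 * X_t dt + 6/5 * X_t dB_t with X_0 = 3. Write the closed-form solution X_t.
X_t = 3 * exp((53/100) * t + (6/5) * B_t)

For GBM dX = mu X dt + sigma X dB with X_0 = x_0, apply Itô to Y = log X: dY = (mu - sigma^2/2) dt + sigma dB, so Y_t = log(x_0) + (mu - sigma^2/2) t + sigma B_t and hence X_t = x_0 * exp((mu - sigma^2/2) t + sigma B_t).
With mu = 5/4, sigma = 6/5, x_0 = 3, this gives:
  X_t = 3 * exp((53/100) * t + (6/5) * B_t).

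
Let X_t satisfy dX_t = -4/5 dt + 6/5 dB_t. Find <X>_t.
<X>_t = 36*t/25

For an Itô process dX_t = a(t) dt + b(t) dB_t, the quadratic variation is <X>_t = int_0^t b(s)^2 ds (the drift term does not contribute). Here b(s) = 6/5, so
  b(s)^2 = 36/25.
Integrating from 0 to t:
  <X>_t = int_0^t (36/25) ds = 36*t/25.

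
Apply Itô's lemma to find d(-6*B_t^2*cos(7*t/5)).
d(-6*B_t^2*cos(7*t/5)) = (42*B_t^2*sin(7*t/5)/5 - 6*cos(7*t/5)) dt + (-12*B_t*cos(7*t/5)) dB_t

Itô's formula for f(t, x): d f(t, B_t) = (f_t + (1/2) f_xx) dt + f_x dB_t. Compute partials of f(t, x) = -6*x^2*cos(7*t/5):
  f_t(t,x)  = 42*x^2*sin(7*t/5)/5
  f_x(t,x)  = -12*x*cos(7*t/5)
  f_xx(t,x) = -12*cos(7*t/5)
Assemble drift = f_t + (1/2) f_xx = 42*x^2*sin(7*t/5)/5 - 6*cos(7*t/5) and diffusion = f_x = -12*x*cos(7*t/5). Substituting x = B_t:
  d(-6*B_t^2*cos(7*t/5)) = (42*B_t^2*sin(7*t/5)/5 - 6*cos(7*t/5)) dt + (-12*B_t*cos(7*t/5)) dB_t.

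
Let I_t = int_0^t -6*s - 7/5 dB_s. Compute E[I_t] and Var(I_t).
E[I_t] = 0; Var(I_t) = t*(300*t^2 + 210*t + 49)/25

The Itô integral of a deterministic integrand f(s) has mean 0 because each increment f(s) * (B_{s+ds} - B_s) has mean 0. By the Itô isometry:
  Var( int_0^t f(s) dB_s ) = E[ (int_0^t f(s) dB_s)^2 ] = int_0^t f(s)^2 ds.
Here f(s) = -6*s - 7/5, so f(s)^2 = (30*s + 7)^2/25. Integrate:
  int_0^t ((30*s + 7)^2/25) ds = t*(300*t^2 + 210*t + 49)/25.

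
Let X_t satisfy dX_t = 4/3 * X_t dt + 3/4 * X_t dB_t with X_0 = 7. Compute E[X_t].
E[X_t] = 7*exp(4*t/3)

For GBM dX = mu X dt + sigma X dB with X_0 = x_0, apply Itô to Y = log X: dY = (mu - sigma^2/2) dt + sigma dB, so Y_t = log(x_0) + (mu - sigma^2/2) t + sigma B_t and hence X_t = x_0 * exp((mu - sigma^2/2) t + sigma B_t).
With mu = 4/3, sigma = 3/4, x_0 = 7, this gives:
  X_t = 7 * exp((101/96) * t + (3/4) * B_t).
Since sigma*B_t ~ Normal(0, sigma^2 t), E[exp(sigma*B_t)] = exp(sigma^2 t / 2); so E[X_t] = x_0 * exp((mu - sigma^2/2) t) * exp(sigma^2 t / 2) = x_0 * exp(mu t) = 7*exp(4*t/3).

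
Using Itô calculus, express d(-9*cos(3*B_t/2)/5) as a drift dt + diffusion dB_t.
d(-9*cos(3*B_t/2)/5) = (81*cos(3*B_t/2)/40) dt + (27*sin(3*B_t/2)/10) dB_t

Itô's formula for f(B_t) gives d f(B_t) = f'(B_t) dB_t + (1/2) f''(B_t) dt. Compute derivatives of f(x) = -9*cos(3*x/2)/5:
  f'(x)  = 27*sin(3*x/2)/10
  f''(x) = 81*cos(3*x/2)/20
Substitute x = B_t and multiply the f'' term by 1/2:
  drift     = (1/2) * (81*cos(3*x/2)/20) evaluated at B_t = 81*cos(3*B_t/2)/40
  diffusion = (27*sin(3*x/2)/10) evaluated at B_t = 27*sin(3*B_t/2)/10
Therefore d(-9*cos(3*B_t/2)/5) = (81*cos(3*B_t/2)/40) dt + (27*sin(3*B_t/2)/10) dB_t.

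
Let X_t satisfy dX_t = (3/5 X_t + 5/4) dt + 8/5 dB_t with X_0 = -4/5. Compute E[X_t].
E[X_t] = 77*exp(3*t/5)/60 - 25/12

Taking expectations and using E[dB_t] = 0, the mean m(t) = E[X_t] satisfies the ODE m'(t) = a m(t) + b with m(0) = x_0. With a = 3/5, b = 5/4, x_0 = -4/5, the solution is
  m(t) = x_0 * exp(a t) + (b/a) * (exp(a t) - 1)
       = (-4/5) * exp((3/5) t) + ((5/4)/(3/5)) * (exp((3/5) t) - 1)
       = 77*exp(3*t/5)/60 - 25/12.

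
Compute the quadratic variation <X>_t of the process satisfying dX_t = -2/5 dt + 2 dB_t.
<X>_t = 4*t

For an Itô process dX_t = a(t) dt + b(t) dB_t, the quadratic variation is <X>_t = int_0^t b(s)^2 ds (the drift term does not contribute). Here b(s) = 2, so
  b(s)^2 = 4.
Integrating from 0 to t:
  <X>_t = int_0^t (4) ds = 4*t.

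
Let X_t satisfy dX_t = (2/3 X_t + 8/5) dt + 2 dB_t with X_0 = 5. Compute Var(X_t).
Var(X_t) = 3*exp(4*t/3) - 3

The variance V(t) = Var(X_t) satisfies V'(t) = 2 a V(t) + c^2 with V(0) = 0 (drift coefficient is linear in X, diffusion is constant). With a = 2/3, c = 2, the solution is
  V(t) = (c^2 / (2 a)) * (exp(2 a t) - 1)
       = (2^2 / (2*(2/3))) * (exp((4/3) t) - 1)
       = 3*exp(4*t/3) - 3.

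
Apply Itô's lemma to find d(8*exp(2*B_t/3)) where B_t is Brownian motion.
d(8*exp(2*B_t/3)) = (16*exp(2*B_t/3)/9) dt + (16*exp(2*B_t/3)/3) dB_t

Itô's formula for f(B_t) gives d f(B_t) = f'(B_t) dB_t + (1/2) f''(B_t) dt. Compute derivatives of f(x) = 8*exp(2*x/3):
  f'(x)  = 16*exp(2*x/3)/3
  f''(x) = 32*exp(2*x/3)/9
Substitute x = B_t and multiply the f'' term by 1/2:
  drift     = (1/2) * (32*exp(2*x/3)/9) evaluated at B_t = 16*exp(2*B_t/3)/9
  diffusion = (16*exp(2*x/3)/3) evaluated at B_t = 16*exp(2*B_t/3)/3
Therefore d(8*exp(2*B_t/3)) = (16*exp(2*B_t/3)/9) dt + (16*exp(2*B_t/3)/3) dB_t.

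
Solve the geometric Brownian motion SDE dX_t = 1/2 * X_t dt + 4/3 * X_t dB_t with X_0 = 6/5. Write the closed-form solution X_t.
X_t = 6/5 * exp((-7/18) * t + (4/3) * B_t)

For GBM dX = mu X dt + sigma X dB with X_0 = x_0, apply Itô to Y = log X: dY = (mu - sigma^2/2) dt + sigma dB, so Y_t = log(x_0) + (mu - sigma^2/2) t + sigma B_t and hence X_t = x_0 * exp((mu - sigma^2/2) t + sigma B_t).
With mu = 1/2, sigma = 4/3, x_0 = 6/5, this gives:
  X_t = 6/5 * exp((-7/18) * t + (4/3) * B_t).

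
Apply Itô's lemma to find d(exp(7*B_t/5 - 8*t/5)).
d(exp(7*B_t/5 - 8*t/5)) = (-31*exp(7*B_t/5 - 8*t/5)/50) dt + (7*exp(7*B_t/5 - 8*t/5)/5) dB_t

Itô's formula for f(t, x): d f(t, B_t) = (f_t + (1/2) f_xx) dt + f_x dB_t. Compute partials of f(t, x) = exp(-8*t/5 + 7*x/5):
  f_t(t,x)  = -8*exp(-8*t/5 + 7*x/5)/5
  f_x(t,x)  = 7*exp(-8*t/5 + 7*x/5)/5
  f_xx(t,x) = 49*exp(-8*t/5 + 7*x/5)/25
Assemble drift = f_t + (1/2) f_xx = -31*exp(-8*t/5 + 7*x/5)/50 and diffusion = f_x = 7*exp(-8*t/5 + 7*x/5)/5. Substituting x = B_t:
  d(exp(7*B_t/5 - 8*t/5)) = (-31*exp(7*B_t/5 - 8*t/5)/50) dt + (7*exp(7*B_t/5 - 8*t/5)/5) dB_t.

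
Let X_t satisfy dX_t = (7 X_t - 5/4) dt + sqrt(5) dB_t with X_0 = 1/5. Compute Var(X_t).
Var(X_t) = 5*exp(14*t)/14 - 5/14

The variance V(t) = Var(X_t) satisfies V'(t) = 2 a V(t) + c^2 with V(0) = 0 (drift coefficient is linear in X, diffusion is constant). With a = 7, c = sqrt(5), the solution is
  V(t) = (c^2 / (2 a)) * (exp(2 a t) - 1)
       = (sqrt(5)^2 / (2*7)) * (exp(14 t) - 1)
       = 5*exp(14*t)/14 - 5/14.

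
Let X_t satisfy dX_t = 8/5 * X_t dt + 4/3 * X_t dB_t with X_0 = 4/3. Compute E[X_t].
E[X_t] = 4*exp(8*t/5)/3

For GBM dX = mu X dt + sigma X dB with X_0 = x_0, apply Itô to Y = log X: dY = (mu - sigma^2/2) dt + sigma dB, so Y_t = log(x_0) + (mu - sigma^2/2) t + sigma B_t and hence X_t = x_0 * exp((mu - sigma^2/2) t + sigma B_t).
With mu = 8/5, sigma = 4/3, x_0 = 4/3, this gives:
  X_t = 4/3 * exp((32/45) * t + (4/3) * B_t).
Since sigma*B_t ~ Normal(0, sigma^2 t), E[exp(sigma*B_t)] = exp(sigma^2 t / 2); so E[X_t] = x_0 * exp((mu - sigma^2/2) t) * exp(sigma^2 t / 2) = x_0 * exp(mu t) = 4*exp(8*t/5)/3.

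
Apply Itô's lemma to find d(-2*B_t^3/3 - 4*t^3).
d(-2*B_t^3/3 - 4*t^3) = (-2*B_t - 12*t^2) dt + (-2*B_t^2) dB_t

Itô's formula for f(t, x): d f(t, B_t) = (f_t + (1/2) f_xx) dt + f_x dB_t. Compute partials of f(t, x) = -4*t^3 - 2*x^3/3:
  f_t(t,x)  = -12*t^2
  f_x(t,x)  = -2*x^2
  f_xx(t,x) = -4*x
Assemble drift = f_t + (1/2) f_xx = -12*t^2 - 2*x and diffusion = f_x = -2*x^2. Substituting x = B_t:
  d(-2*B_t^3/3 - 4*t^3) = (-2*B_t - 12*t^2) dt + (-2*B_t^2) dB_t.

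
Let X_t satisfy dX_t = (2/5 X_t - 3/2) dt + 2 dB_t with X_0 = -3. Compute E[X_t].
E[X_t] = 15/4 - 27*exp(2*t/5)/4

Taking expectations and using E[dB_t] = 0, the mean m(t) = E[X_t] satisfies the ODE m'(t) = a m(t) + b with m(0) = x_0. With a = 2/5, b = -3/2, x_0 = -3, the solution is
  m(t) = x_0 * exp(a t) + (b/a) * (exp(a t) - 1)
       = (-3) * exp((2/5) t) + ((-3/2)/(2/5)) * (exp((2/5) t) - 1)
       = 15/4 - 27*exp(2*t/5)/4.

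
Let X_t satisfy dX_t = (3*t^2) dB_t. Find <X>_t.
<X>_t = 9*t^5/5

For an Itô process dX_t = a(t) dt + b(t) dB_t, the quadratic variation is <X>_t = int_0^t b(s)^2 ds (the drift term does not contribute). Here b(s) = 3*s^2, so
  b(s)^2 = 9*s^4.
Integrating from 0 to t:
  <X>_t = int_0^t (9*s^4) ds = 9*t^5/5.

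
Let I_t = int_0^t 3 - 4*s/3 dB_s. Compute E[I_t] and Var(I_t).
E[I_t] = 0; Var(I_t) = t*(16*t^2 - 108*t + 243)/27

The Itô integral of a deterministic integrand f(s) has mean 0 because each increment f(s) * (B_{s+ds} - B_s) has mean 0. By the Itô isometry:
  Var( int_0^t f(s) dB_s ) = E[ (int_0^t f(s) dB_s)^2 ] = int_0^t f(s)^2 ds.
Here f(s) = 3 - 4*s/3, so f(s)^2 = (4*s - 9)^2/9. Integrate:
  int_0^t ((4*s - 9)^2/9) ds = t*(16*t^2 - 108*t + 243)/27.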